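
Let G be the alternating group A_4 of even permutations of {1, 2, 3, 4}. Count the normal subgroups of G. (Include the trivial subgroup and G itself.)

3

G has 10 subgroups. Checking conjugation-invariance by order — order 1: 1/1 normal; order 2: 0/3 normal; order 3: 0/4 normal; order 4: 1/1 normal; order 12: 1/1 normal.
Total normal subgroups: 3.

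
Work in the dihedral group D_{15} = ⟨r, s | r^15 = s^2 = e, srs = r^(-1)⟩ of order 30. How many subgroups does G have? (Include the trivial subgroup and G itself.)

28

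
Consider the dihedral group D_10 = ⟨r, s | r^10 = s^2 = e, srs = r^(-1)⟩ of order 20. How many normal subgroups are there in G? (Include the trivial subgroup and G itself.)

G has 22 subgroups. Checking conjugation-invariance by order — order 1: 1/1 normal; order 2: 1/11 normal; order 4: 0/5 normal; order 5: 1/1 normal; order 10: 3/3 normal; order 20: 1/1 normal.
Total normal subgroups: 7.

7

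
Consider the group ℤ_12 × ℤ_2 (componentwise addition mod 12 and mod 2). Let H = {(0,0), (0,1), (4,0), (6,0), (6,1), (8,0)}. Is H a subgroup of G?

No

Closure fails: (0,1) + (4,0) = (4,1) ∉ H. So H is not a subgroup.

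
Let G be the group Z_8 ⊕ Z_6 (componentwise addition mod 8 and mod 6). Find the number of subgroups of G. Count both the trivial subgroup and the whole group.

|G| = 48, so by Lagrange every subgroup order divides 48. Divisors: 1, 2, 3, 4, 6, 8, 12, 16, 24, 48.
Subgroups by order — order 1: 1; order 2: 3; order 3: 1; order 4: 3; order 6: 3; order 8: 3; order 12: 3; order 16: 1; order 24: 3; order 48: 1.
Total: 1 + 3 + 1 + 3 + 3 + 3 + 3 + 1 + 3 + 1 = 22.

22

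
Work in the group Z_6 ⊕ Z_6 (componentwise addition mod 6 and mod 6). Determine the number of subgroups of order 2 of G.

3

|G| = 36 and 2 | 36, so subgroups of order 2 are possible by Lagrange.
The subgroups of order 2 are: {(0,0), (0,3)}; {(0,0), (3,0)}; {(0,0), (3,3)}.
So G has 3 subgroups of order 2.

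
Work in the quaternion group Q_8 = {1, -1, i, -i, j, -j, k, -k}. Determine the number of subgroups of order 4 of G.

|G| = 8 and 4 | 8, so subgroups of order 4 are possible by Lagrange.
The subgroups of order 4 are: {1, -1, i, -i}; {1, -1, j, -j}; {1, -1, k, -k}.
So G has 3 subgroups of order 4.

3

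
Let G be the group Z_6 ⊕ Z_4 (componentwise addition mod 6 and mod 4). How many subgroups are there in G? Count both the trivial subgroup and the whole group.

|G| = 24, so by Lagrange every subgroup order divides 24. Divisors: 1, 2, 3, 4, 6, 8, 12, 24.
Subgroups by order — order 1: 1; order 2: 3; order 3: 1; order 4: 3; order 6: 3; order 8: 1; order 12: 3; order 24: 1.
Total: 1 + 3 + 1 + 3 + 3 + 1 + 3 + 1 = 16.

16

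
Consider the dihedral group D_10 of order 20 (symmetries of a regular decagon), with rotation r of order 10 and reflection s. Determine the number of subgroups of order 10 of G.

|G| = 20 and 10 | 20, so subgroups of order 10 are possible by Lagrange.
The subgroups of order 10 are: {e, r, r^2, r^3, r^4, r^5, r^6, r^7, r^8, r^9}; {e, r^2, r^4, r^6, r^8, s, r^2s, r^4s, r^6s, r^8s}; {e, r^2, r^4, r^6, r^8, rs, r^3s, r^5s, r^7s, r^9s}.
So G has 3 subgroups of order 10.

3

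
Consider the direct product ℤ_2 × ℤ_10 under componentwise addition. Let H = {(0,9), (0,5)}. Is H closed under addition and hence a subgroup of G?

The identity (0,0) ∉ H, so H is not a subgroup.

No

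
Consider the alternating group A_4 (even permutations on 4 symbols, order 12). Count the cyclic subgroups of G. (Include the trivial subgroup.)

Each element a generates a cyclic subgroup ⟨a⟩; distinct elements may generate the same one (a cyclic group of order d has φ(d) generators).
Cyclic subgroups by order — order 1: 1; order 2: 3; order 3: 4.
Total: 8.

8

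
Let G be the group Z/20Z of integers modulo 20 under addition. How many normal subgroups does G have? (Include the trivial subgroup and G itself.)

G is abelian, so every subgroup is normal.
G has 6 subgroups in total, hence 6 normal subgroups.

6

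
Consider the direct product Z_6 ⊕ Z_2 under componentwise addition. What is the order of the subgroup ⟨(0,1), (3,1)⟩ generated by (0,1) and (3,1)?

|⟨(0,1)⟩| = 2 and |⟨(3,1)⟩| = 2, so |H| is a multiple of lcm(2, 2) = 2 and divides |G| = 12.
Closing under the operation: H = {(0,0), (0,1), (3,0), (3,1)}, so |H| = 4.

4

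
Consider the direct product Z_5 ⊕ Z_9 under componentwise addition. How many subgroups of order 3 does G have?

|G| = 45 and 3 | 45, so subgroups of order 3 are possible by Lagrange.
The subgroups of order 3 are: {(0,0), (0,3), (0,6)}.
So G has 1 subgroup of order 3.

1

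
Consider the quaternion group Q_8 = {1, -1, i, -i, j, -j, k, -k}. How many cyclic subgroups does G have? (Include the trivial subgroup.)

Group the elements of G by the cyclic subgroup they generate; each cyclic subgroup of order d accounts for φ(d) elements.
Cyclic subgroups by order — order 1: 1; order 2: 1; order 4: 3.
Total: 5.

5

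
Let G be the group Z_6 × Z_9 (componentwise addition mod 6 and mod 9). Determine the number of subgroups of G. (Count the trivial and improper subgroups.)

20

|G| = 54, so by Lagrange every subgroup order divides 54. Divisors: 1, 2, 3, 6, 9, 18, 27, 54.
Subgroups by order — order 1: 1; order 2: 1; order 3: 4; order 6: 4; order 9: 4; order 18: 4; order 27: 1; order 54: 1.
Total: 1 + 1 + 4 + 4 + 4 + 4 + 1 + 1 = 20.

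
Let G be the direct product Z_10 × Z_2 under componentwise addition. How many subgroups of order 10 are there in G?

|G| = 20 and 10 | 20, so subgroups of order 10 are possible by Lagrange.
The subgroups of order 10 are: {(0,0), (0,1), (2,0), (2,1), (4,0), (4,1), (6,0), (6,1), (8,0), (8,1)}; {(0,0), (1,0), (2,0), (3,0), (4,0), (5,0), (6,0), (7,0), (8,0), (9,0)}; {(0,0), (1,1), (2,0), (3,1), (4,0), (5,1), (6,0), (7,1), (8,0), (9,1)}.
So G has 3 subgroups of order 10.

3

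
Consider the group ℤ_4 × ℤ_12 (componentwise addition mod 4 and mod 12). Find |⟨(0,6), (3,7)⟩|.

|⟨(0,6)⟩| = 2 and |⟨(3,7)⟩| = 12, so |H| is a multiple of lcm(2, 12) = 12 and divides |G| = 48.
Closing under the operation: H = {(0,0), (0,2), (0,4), (0,6), (0,8), (0,10), (1,1), (1,3), (1,5), (1,7), (1,9), (1,11), (2,0), (2,2), (2,4), (2,6), (2,8), (2,10), (3,1), (3,3), (3,5), (3,7), (3,9), (3,11)}, so |H| = 24.

24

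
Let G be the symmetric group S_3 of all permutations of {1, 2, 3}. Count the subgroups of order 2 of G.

|G| = 6 and 2 | 6, so subgroups of order 2 are possible by Lagrange.
The subgroups of order 2 are: {e, (1 2)}; {e, (1 3)}; {e, (2 3)}.
So G has 3 subgroups of order 2.

3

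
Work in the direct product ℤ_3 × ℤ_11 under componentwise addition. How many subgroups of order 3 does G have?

|G| = 33 and 3 | 33, so subgroups of order 3 are possible by Lagrange.
The subgroups of order 3 are: {(0,0), (1,0), (2,0)}.
So G has 1 subgroup of order 3.

1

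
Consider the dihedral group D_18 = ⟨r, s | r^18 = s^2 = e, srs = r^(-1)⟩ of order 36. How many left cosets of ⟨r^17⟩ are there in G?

|⟨r^17⟩| = 18 and |G| = 36.
By Lagrange, [G : H] = |G|/|H| = 36/18 = 2.

2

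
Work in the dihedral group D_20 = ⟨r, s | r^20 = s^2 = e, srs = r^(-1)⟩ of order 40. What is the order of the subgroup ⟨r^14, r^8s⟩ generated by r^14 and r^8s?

20

|⟨r^14⟩| = 10 and |⟨r^8s⟩| = 2, so |H| is a multiple of lcm(10, 2) = 10 and divides |G| = 40.
Closing under the operation: H = {e, r^2, r^4, r^6, r^8, r^10, r^12, r^14, r^16, r^18, s, r^2s, r^4s, r^6s, r^8s, r^10s, r^12s, r^14s, r^16s, r^18s}, so |H| = 20.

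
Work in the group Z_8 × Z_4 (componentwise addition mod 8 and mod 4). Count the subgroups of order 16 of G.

|G| = 32 and 16 | 32, so subgroups of order 16 are possible by Lagrange.
The subgroups of order 16 are: {(0,0), (0,1), (0,2), (0,3), (2,0), (2,1), (2,2), (2,3), (4,0), (4,1), (4,2), (4,3), (6,0), (6,1), (6,2), (6,3)}; {(0,0), (0,2), (1,0), (1,2), (2,0), (2,2), (3,0), (3,2), (4,0), (4,2), (5,0), (5,2), (6,0), (6,2), (7,0), (7,2)}; {(0,0), (0,2), (1,1), (1,3), (2,0), (2,2), (3,1), (3,3), (4,0), (4,2), (5,1), (5,3), (6,0), (6,2), (7,1), (7,3)}.
So G has 3 subgroups of order 16.

3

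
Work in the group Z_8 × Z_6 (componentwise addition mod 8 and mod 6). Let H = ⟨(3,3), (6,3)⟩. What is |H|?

16

|⟨(3,3)⟩| = 8 and |⟨(6,3)⟩| = 4, so |H| is a multiple of lcm(8, 4) = 8 and divides |G| = 48.
Closing under the operation: H = {(0,0), (0,3), (1,0), (1,3), (2,0), (2,3), (3,0), (3,3), (4,0), (4,3), (5,0), (5,3), (6,0), (6,3), (7,0), (7,3)}, so |H| = 16.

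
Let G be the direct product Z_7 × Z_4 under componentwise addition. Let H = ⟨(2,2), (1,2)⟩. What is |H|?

14

|⟨(2,2)⟩| = 14 and |⟨(1,2)⟩| = 14, so |H| is a multiple of lcm(14, 14) = 14 and divides |G| = 28.
Closing under the operation: H = {(0,0), (0,2), (1,0), (1,2), (2,0), (2,2), (3,0), (3,2), (4,0), (4,2), (5,0), (5,2), (6,0), (6,2)}, so |H| = 14.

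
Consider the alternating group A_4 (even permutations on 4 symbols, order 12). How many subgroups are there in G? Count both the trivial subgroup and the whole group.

10

|G| = 12, so by Lagrange every subgroup order divides 12. Divisors: 1, 2, 3, 4, 6, 12.
Subgroups by order — order 1: 1; order 2: 3; order 3: 4; order 4: 1; order 6: 0; order 12: 1.
Total: 1 + 3 + 4 + 1 + 0 + 1 = 10.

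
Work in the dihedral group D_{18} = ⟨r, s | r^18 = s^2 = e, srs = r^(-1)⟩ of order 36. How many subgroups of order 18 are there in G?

3

|G| = 36 and 18 | 36, so subgroups of order 18 are possible by Lagrange.
The subgroups of order 18 are: {e, r, r^2, r^3, r^4, r^5, r^6, r^7, r^8, r^9, r^10, r^11, r^12, r^13, r^14, r^15, r^16, r^17}; {e, r^2, r^4, r^6, r^8, r^10, r^12, r^14, r^16, s, r^2s, r^4s, r^6s, r^8s, r^10s, r^12s, r^14s, r^16s}; {e, r^2, r^4, r^6, r^8, r^10, r^12, r^14, r^16, rs, r^3s, r^5s, r^7s, r^9s, r^11s, r^13s, r^15s, r^17s}.
So G has 3 subgroups of order 18.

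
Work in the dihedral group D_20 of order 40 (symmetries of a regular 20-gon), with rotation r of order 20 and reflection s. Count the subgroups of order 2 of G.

21

|G| = 40 and 2 | 40, so subgroups of order 2 are possible by Lagrange.
The subgroups of order 2 are: {e, r^10}; {e, r^10s}; {e, r^11s}; {e, r^12s}; … (21 in all).
So G has 21 subgroups of order 2.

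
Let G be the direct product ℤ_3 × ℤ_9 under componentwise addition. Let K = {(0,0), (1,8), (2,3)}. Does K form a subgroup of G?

No

(2,3) ∈ K but its inverse (1,6) ∉ K, so K is not a subgroup.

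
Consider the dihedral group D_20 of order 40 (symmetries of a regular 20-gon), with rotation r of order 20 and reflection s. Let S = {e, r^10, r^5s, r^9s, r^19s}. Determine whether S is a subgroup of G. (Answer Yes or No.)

No

Closure fails: r^10 · r^5s = r^15s ∉ S. So S is not a subgroup.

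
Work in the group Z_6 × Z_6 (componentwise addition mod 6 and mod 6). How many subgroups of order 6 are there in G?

|G| = 36 and 6 | 36, so subgroups of order 6 are possible by Lagrange.
The subgroups of order 6 are: {(0,0), (0,1), (0,2), (0,3), (0,4), (0,5)}; {(0,0), (0,2), (0,4), (3,0), (3,2), (3,4)}; {(0,0), (0,2), (0,4), (3,1), (3,3), (3,5)}; {(0,0), (0,3), (2,0), (2,3), (4,0), (4,3)}; … (12 in all).
So G has 12 subgroups of order 6.

12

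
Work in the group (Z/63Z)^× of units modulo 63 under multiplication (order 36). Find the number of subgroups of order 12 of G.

4

|G| = 36 and 12 | 36, so subgroups of order 12 are possible by Lagrange.
The subgroups of order 12 are: {1, 8, 10, 17, 19, 26, 37, 44, 46, 53, 55, 62}; {1, 5, 8, 11, 23, 25, 38, 40, 52, 55, 58, 62}; {1, 8, 13, 20, 22, 29, 34, 41, 43, 50, 55, 62}; {1, 2, 4, 8, 16, 31, 32, 47, 55, 59, 61, 62}.
So G has 4 subgroups of order 12.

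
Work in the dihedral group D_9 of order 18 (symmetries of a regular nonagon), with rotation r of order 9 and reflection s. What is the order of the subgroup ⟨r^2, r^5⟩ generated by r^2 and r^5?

9

|⟨r^2⟩| = 9 and |⟨r^5⟩| = 9, so |H| is a multiple of lcm(9, 9) = 9 and divides |G| = 18.
Closing under the operation: H = {e, r, r^2, r^3, r^4, r^5, r^6, r^7, r^8}, so |H| = 9.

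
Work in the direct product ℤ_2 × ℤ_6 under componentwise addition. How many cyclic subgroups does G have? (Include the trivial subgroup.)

8

Group the elements of G by the cyclic subgroup they generate; each cyclic subgroup of order d accounts for φ(d) elements.
Cyclic subgroups by order — order 1: 1; order 2: 3; order 3: 1; order 6: 3.
Total: 8.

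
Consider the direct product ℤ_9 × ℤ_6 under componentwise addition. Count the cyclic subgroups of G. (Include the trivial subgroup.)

16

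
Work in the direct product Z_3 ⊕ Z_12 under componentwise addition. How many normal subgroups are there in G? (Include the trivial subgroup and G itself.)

G is abelian, so every subgroup is normal.
G has 18 subgroups in total, hence 18 normal subgroups.

18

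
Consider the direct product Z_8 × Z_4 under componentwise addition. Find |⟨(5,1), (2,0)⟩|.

|⟨(5,1)⟩| = 8 and |⟨(2,0)⟩| = 4, so |H| is a multiple of lcm(8, 4) = 8 and divides |G| = 32.
Closing under the operation: H = {(0,0), (0,2), (1,1), (1,3), (2,0), (2,2), (3,1), (3,3), (4,0), (4,2), (5,1), (5,3), (6,0), (6,2), (7,1), (7,3)}, so |H| = 16.

16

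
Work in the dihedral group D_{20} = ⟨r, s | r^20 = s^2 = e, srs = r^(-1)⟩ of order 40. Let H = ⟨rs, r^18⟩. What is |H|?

20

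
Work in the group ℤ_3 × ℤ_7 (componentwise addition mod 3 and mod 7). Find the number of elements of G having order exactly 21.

12

An element (a,b) has order lcm(ord(a), ord(b)); count pairs with lcm equal to 21.
Enumerating gives 12 such elements.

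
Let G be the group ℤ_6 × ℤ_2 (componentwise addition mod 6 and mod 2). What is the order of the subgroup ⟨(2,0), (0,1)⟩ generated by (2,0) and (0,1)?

6

|⟨(2,0)⟩| = 3 and |⟨(0,1)⟩| = 2, so |H| is a multiple of lcm(3, 2) = 6 and divides |G| = 12.
Closing under the operation: H = {(0,0), (0,1), (2,0), (2,1), (4,0), (4,1)}, so |H| = 6.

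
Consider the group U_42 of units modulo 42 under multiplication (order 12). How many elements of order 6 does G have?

6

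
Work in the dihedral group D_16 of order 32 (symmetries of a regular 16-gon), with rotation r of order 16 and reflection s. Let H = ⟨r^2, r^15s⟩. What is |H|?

|⟨r^2⟩| = 8 and |⟨r^15s⟩| = 2, so |H| is a multiple of lcm(8, 2) = 8 and divides |G| = 32.
Closing under the operation: H = {e, r^2, r^4, r^6, r^8, r^10, r^12, r^14, rs, r^3s, r^5s, r^7s, r^9s, r^11s, r^13s, r^15s}, so |H| = 16.

16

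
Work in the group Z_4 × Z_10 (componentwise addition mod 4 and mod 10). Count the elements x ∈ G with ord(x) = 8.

An element (a,b) has order lcm(ord(a), ord(b)); count pairs with lcm equal to 8.
Enumerating gives 0 such elements.

0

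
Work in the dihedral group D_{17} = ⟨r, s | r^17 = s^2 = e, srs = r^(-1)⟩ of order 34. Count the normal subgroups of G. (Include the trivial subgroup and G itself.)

3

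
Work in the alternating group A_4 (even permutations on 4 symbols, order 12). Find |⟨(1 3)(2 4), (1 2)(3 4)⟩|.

|⟨(1 3)(2 4)⟩| = 2 and |⟨(1 2)(3 4)⟩| = 2, so |H| is a multiple of lcm(2, 2) = 2 and divides |G| = 12.
Closing under the operation: H = {e, (1 2)(3 4), (1 3)(2 4), (1 4)(2 3)}, so |H| = 4.

4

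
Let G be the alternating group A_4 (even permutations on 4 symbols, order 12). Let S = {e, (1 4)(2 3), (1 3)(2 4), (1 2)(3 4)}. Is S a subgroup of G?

Yes

|S| = 4 divides |G| = 12, consistent with Lagrange.
S contains the identity, every element's inverse is in S, and S is closed under ∘: it is a subgroup.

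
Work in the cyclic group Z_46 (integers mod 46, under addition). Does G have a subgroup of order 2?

2 | 46. A subgroup of order 2 is {0, 23}.

Yes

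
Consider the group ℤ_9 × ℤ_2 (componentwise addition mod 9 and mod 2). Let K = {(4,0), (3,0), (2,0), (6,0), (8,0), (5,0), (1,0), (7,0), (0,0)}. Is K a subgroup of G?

|K| = 9 divides |G| = 18, consistent with Lagrange.
K contains the identity, every element's inverse is in K, and K is closed under +: it is a subgroup.
In fact K = ⟨(4,0)⟩.

Yes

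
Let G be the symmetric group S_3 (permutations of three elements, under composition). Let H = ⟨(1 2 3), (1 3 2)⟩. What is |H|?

|⟨(1 2 3)⟩| = 3 and |⟨(1 3 2)⟩| = 3, so |H| is a multiple of lcm(3, 3) = 3 and divides |G| = 6.
Closing under the operation: H = {e, (1 2 3), (1 3 2)}, so |H| = 3.

3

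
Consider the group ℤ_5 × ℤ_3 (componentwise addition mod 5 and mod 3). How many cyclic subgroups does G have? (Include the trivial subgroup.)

4

Each element a generates a cyclic subgroup ⟨a⟩; distinct elements may generate the same one (a cyclic group of order d has φ(d) generators).
Cyclic subgroups by order — order 1: 1; order 3: 1; order 5: 1; order 15: 1.
Total: 4.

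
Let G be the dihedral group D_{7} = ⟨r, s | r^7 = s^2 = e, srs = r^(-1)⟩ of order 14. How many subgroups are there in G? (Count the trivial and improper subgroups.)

10

|G| = 14, so by Lagrange every subgroup order divides 14. Divisors: 1, 2, 7, 14.
Subgroups by order — order 1: 1; order 2: 7; order 7: 1; order 14: 1.
Total: 1 + 7 + 1 + 1 = 10.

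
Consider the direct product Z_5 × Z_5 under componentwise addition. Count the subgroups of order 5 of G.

|G| = 25 and 5 | 25, so subgroups of order 5 are possible by Lagrange.
The subgroups of order 5 are: {(0,0), (0,1), (0,2), (0,3), (0,4)}; {(0,0), (1,0), (2,0), (3,0), (4,0)}; {(0,0), (1,1), (2,2), (3,3), (4,4)}; {(0,0), (1,2), (2,4), (3,1), (4,3)}; … (6 in all).
So G has 6 subgroups of order 5.

6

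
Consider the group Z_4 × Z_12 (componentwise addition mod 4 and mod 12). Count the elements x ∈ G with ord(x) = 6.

6

An element (a,b) has order lcm(ord(a), ord(b)); count pairs with lcm equal to 6.
Enumerating gives 6 such elements.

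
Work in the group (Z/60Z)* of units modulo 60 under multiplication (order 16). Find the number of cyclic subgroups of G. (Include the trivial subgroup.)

12

Group the elements of G by the cyclic subgroup they generate; each cyclic subgroup of order d accounts for φ(d) elements.
Cyclic subgroups by order — order 1: 1; order 2: 7; order 4: 4.
Total: 12.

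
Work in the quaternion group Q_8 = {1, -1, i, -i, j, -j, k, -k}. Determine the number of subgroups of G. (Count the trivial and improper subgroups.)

6

|G| = 8, so by Lagrange every subgroup order divides 8. Divisors: 1, 2, 4, 8.
Subgroups by order — order 1: 1; order 2: 1; order 4: 3; order 8: 1.
Total: 1 + 1 + 3 + 1 = 6.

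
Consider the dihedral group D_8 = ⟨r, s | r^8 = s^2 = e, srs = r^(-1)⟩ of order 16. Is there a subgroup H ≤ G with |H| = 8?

8 | 16. A subgroup of order 8 is {e, r, r^2, r^3, r^4, r^5, r^6, r^7}.

Yes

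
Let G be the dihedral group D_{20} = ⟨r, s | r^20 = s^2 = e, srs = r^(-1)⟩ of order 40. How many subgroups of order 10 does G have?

|G| = 40 and 10 | 40, so subgroups of order 10 are possible by Lagrange.
The subgroups of order 10 are: {e, r^2, r^4, r^6, r^8, r^10, r^12, r^14, r^16, r^18}; {e, r^4, r^8, r^12, r^16, r^2s, r^6s, r^10s, r^14s, r^18s}; {e, r^4, r^8, r^12, r^16, r^3s, r^7s, r^11s, r^15s, r^19s}; {e, r^4, r^8, r^12, r^16, s, r^4s, r^8s, r^12s, r^16s}; … (5 in all).
So G has 5 subgroups of order 10.

5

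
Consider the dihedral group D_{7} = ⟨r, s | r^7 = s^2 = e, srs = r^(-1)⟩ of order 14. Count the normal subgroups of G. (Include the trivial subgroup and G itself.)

3

G has 10 subgroups. Checking conjugation-invariance by order — order 1: 1/1 normal; order 2: 0/7 normal; order 7: 1/1 normal; order 14: 1/1 normal.
Total normal subgroups: 3.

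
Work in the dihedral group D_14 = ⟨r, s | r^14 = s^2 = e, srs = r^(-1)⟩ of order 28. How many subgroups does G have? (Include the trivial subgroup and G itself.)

28

|G| = 28, so by Lagrange every subgroup order divides 28. Divisors: 1, 2, 4, 7, 14, 28.
Subgroups by order — order 1: 1; order 2: 15; order 4: 7; order 7: 1; order 14: 3; order 28: 1.
Total: 1 + 15 + 7 + 1 + 3 + 1 = 28.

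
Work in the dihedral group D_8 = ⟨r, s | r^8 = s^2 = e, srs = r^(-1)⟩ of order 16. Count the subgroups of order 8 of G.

3

|G| = 16 and 8 | 16, so subgroups of order 8 are possible by Lagrange.
The subgroups of order 8 are: {e, r, r^2, r^3, r^4, r^5, r^6, r^7}; {e, r^2, r^4, r^6, s, r^2s, r^4s, r^6s}; {e, r^2, r^4, r^6, rs, r^3s, r^5s, r^7s}.
So G has 3 subgroups of order 8.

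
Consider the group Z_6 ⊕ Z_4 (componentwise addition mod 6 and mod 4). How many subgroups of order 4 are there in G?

3

|G| = 24 and 4 | 24, so subgroups of order 4 are possible by Lagrange.
The subgroups of order 4 are: {(0,0), (0,1), (0,2), (0,3)}; {(0,0), (0,2), (3,0), (3,2)}; {(0,0), (0,2), (3,1), (3,3)}.
So G has 3 subgroups of order 4.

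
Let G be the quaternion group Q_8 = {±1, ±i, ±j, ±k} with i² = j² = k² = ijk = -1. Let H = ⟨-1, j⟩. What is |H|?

4

|⟨-1⟩| = 2 and |⟨j⟩| = 4, so |H| is a multiple of lcm(2, 4) = 4 and divides |G| = 8.
Closing under the operation: H = {1, -1, j, -j}, so |H| = 4.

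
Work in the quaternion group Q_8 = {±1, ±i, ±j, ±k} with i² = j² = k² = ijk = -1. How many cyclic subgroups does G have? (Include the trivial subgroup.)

Group the elements of G by the cyclic subgroup they generate; each cyclic subgroup of order d accounts for φ(d) elements.
Cyclic subgroups by order — order 1: 1; order 2: 1; order 4: 3.
Total: 5.

5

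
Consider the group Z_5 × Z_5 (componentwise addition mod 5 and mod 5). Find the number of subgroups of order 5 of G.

6

|G| = 25 and 5 | 25, so subgroups of order 5 are possible by Lagrange.
The subgroups of order 5 are: {(0,0), (0,1), (0,2), (0,3), (0,4)}; {(0,0), (1,0), (2,0), (3,0), (4,0)}; {(0,0), (1,1), (2,2), (3,3), (4,4)}; {(0,0), (1,2), (2,4), (3,1), (4,3)}; … (6 in all).
So G has 6 subgroups of order 5.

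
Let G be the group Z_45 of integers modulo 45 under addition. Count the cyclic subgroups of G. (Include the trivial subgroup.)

6

Each element a generates a cyclic subgroup ⟨a⟩; distinct elements may generate the same one (a cyclic group of order d has φ(d) generators).
Cyclic subgroups by order — order 1: 1; order 3: 1; order 5: 1; order 9: 1; order 15: 1; order 45: 1.
Total: 6.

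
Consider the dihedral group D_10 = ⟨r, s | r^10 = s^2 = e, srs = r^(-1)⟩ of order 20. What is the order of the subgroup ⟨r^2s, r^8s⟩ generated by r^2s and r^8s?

|⟨r^2s⟩| = 2 and |⟨r^8s⟩| = 2, so |H| is a multiple of lcm(2, 2) = 2 and divides |G| = 20.
Closing under the operation: H = {e, r^2, r^4, r^6, r^8, s, r^2s, r^4s, r^6s, r^8s}, so |H| = 10.

10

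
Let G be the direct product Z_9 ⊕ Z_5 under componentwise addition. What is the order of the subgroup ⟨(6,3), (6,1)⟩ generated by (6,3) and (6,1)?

|⟨(6,3)⟩| = 15 and |⟨(6,1)⟩| = 15, so |H| is a multiple of lcm(15, 15) = 15 and divides |G| = 45.
Closing under the operation: H = {(0,0), (0,1), (0,2), (0,3), (0,4), (3,0), (3,1), (3,2), (3,3), (3,4), (6,0), (6,1), (6,2), (6,3), (6,4)}, so |H| = 15.

15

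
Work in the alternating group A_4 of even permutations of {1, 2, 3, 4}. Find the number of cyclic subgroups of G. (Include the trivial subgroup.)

8

A cyclic subgroup of order d is generated by each of its φ(d) elements of order d, so the cyclic subgroups of order d number (#elements of order d)/φ(d).
Cyclic subgroups by order — order 1: 1; order 2: 3; order 3: 4.
Total: 8.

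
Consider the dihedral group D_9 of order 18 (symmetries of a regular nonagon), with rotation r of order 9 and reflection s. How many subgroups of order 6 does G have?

|G| = 18 and 6 | 18, so subgroups of order 6 are possible by Lagrange.
The subgroups of order 6 are: {e, r^3, r^6, r^2s, r^5s, r^8s}; {e, r^3, r^6, s, r^3s, r^6s}; {e, r^3, r^6, rs, r^4s, r^7s}.
So G has 3 subgroups of order 6.

3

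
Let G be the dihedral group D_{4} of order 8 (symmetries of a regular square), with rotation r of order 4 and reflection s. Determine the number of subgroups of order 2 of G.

|G| = 8 and 2 | 8, so subgroups of order 2 are possible by Lagrange.
The subgroups of order 2 are: {e, r^2}; {e, r^2s}; {e, r^3s}; {e, rs}; … (5 in all).
So G has 5 subgroups of order 2.

5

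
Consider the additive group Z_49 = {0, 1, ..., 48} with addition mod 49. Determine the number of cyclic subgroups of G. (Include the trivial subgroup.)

A cyclic subgroup of order d is generated by each of its φ(d) elements of order d, so the cyclic subgroups of order d number (#elements of order d)/φ(d).
Cyclic subgroups by order — order 1: 1; order 7: 1; order 49: 1.
Total: 3.

3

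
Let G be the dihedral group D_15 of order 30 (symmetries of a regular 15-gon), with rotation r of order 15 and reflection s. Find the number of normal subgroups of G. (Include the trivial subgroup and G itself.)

5

G has 28 subgroups. Checking conjugation-invariance by order — order 1: 1/1 normal; order 2: 0/15 normal; order 3: 1/1 normal; order 5: 1/1 normal; order 6: 0/5 normal; order 10: 0/3 normal; order 15: 1/1 normal; order 30: 1/1 normal.
Total normal subgroups: 5.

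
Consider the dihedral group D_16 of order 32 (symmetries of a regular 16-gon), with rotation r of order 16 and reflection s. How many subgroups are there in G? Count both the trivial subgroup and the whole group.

36

|G| = 32, so by Lagrange every subgroup order divides 32. Divisors: 1, 2, 4, 8, 16, 32.
Subgroups by order — order 1: 1; order 2: 17; order 4: 9; order 8: 5; order 16: 3; order 32: 1.
Total: 1 + 17 + 9 + 5 + 3 + 1 = 36.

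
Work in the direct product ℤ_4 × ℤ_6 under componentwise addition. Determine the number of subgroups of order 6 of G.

|G| = 24 and 6 | 24, so subgroups of order 6 are possible by Lagrange.
The subgroups of order 6 are: {(0,0), (0,1), (0,2), (0,3), (0,4), (0,5)}; {(0,0), (0,2), (0,4), (2,0), (2,2), (2,4)}; {(0,0), (0,2), (0,4), (2,1), (2,3), (2,5)}.
So G has 3 subgroups of order 6.

3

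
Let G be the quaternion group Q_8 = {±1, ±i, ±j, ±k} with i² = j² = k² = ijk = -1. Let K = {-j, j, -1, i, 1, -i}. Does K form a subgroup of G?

No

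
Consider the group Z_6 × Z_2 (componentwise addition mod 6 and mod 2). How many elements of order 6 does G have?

6

An element (a,b) has order lcm(ord(a), ord(b)); count pairs with lcm equal to 6.
Enumerating gives 6 such elements.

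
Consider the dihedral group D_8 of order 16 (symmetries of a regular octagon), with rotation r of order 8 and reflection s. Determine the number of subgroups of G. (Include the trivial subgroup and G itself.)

|G| = 16, so by Lagrange every subgroup order divides 16. Divisors: 1, 2, 4, 8, 16.
Subgroups by order — order 1: 1; order 2: 9; order 4: 5; order 8: 3; order 16: 1.
Total: 1 + 9 + 5 + 3 + 1 = 19.

19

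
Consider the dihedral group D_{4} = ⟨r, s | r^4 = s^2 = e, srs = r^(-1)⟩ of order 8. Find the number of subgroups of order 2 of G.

|G| = 8 and 2 | 8, so subgroups of order 2 are possible by Lagrange.
The subgroups of order 2 are: {e, r^2}; {e, r^2s}; {e, r^3s}; {e, rs}; … (5 in all).
So G has 5 subgroups of order 2.

5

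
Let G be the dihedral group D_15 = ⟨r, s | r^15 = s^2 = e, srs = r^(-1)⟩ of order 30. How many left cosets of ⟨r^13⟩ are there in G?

2

|⟨r^13⟩| = 15 and |G| = 30.
By Lagrange, [G : H] = |G|/|H| = 30/15 = 2.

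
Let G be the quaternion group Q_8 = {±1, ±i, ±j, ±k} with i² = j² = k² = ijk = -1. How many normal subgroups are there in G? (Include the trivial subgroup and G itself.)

G has 6 subgroups. Checking conjugation-invariance by order — order 1: 1/1 normal; order 2: 1/1 normal; order 4: 3/3 normal; order 8: 1/1 normal.
Total normal subgroups: 6.

6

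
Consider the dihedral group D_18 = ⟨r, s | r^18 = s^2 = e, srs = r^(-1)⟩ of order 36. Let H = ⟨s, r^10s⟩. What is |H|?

|⟨s⟩| = 2 and |⟨r^10s⟩| = 2, so |H| is a multiple of lcm(2, 2) = 2 and divides |G| = 36.
Closing under the operation: H = {e, r^2, r^4, r^6, r^8, r^10, r^12, r^14, r^16, s, r^2s, r^4s, r^6s, r^8s, r^10s, r^12s, r^14s, r^16s}, so |H| = 18.

18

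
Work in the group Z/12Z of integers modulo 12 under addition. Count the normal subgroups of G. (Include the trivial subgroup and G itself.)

6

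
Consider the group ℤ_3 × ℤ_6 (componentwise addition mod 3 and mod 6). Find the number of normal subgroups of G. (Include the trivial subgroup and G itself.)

G is abelian, so every subgroup is normal.
G has 12 subgroups in total, hence 12 normal subgroups.

12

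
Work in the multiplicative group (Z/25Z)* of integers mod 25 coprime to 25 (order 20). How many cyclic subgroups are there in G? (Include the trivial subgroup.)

6

Each element a generates a cyclic subgroup ⟨a⟩; distinct elements may generate the same one (a cyclic group of order d has φ(d) generators).
Cyclic subgroups by order — order 1: 1; order 2: 1; order 4: 1; order 5: 1; order 10: 1; order 20: 1.
Total: 6.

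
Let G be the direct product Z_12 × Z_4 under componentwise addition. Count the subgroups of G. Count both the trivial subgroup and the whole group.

|G| = 48, so by Lagrange every subgroup order divides 48. Divisors: 1, 2, 3, 4, 6, 8, 12, 16, 24, 48.
Subgroups by order — order 1: 1; order 2: 3; order 3: 1; order 4: 7; order 6: 3; order 8: 3; order 12: 7; order 16: 1; order 24: 3; order 48: 1.
Total: 1 + 3 + 1 + 7 + 3 + 3 + 7 + 1 + 3 + 1 = 30.

30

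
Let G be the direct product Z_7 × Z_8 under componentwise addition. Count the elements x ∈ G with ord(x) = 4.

An element (a,b) has order lcm(ord(a), ord(b)); count pairs with lcm equal to 4.
Enumerating gives 2 such elements.

2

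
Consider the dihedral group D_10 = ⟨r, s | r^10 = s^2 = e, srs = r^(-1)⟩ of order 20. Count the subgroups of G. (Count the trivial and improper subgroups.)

|G| = 20, so by Lagrange every subgroup order divides 20. Divisors: 1, 2, 4, 5, 10, 20.
Subgroups by order — order 1: 1; order 2: 11; order 4: 5; order 5: 1; order 10: 3; order 20: 1.
Total: 1 + 11 + 5 + 1 + 3 + 1 = 22.

22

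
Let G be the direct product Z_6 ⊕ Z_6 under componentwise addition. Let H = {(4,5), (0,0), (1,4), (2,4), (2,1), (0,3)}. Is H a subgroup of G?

No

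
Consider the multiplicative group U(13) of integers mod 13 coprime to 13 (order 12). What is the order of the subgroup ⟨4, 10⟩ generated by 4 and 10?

6

|⟨4⟩| = 6 and |⟨10⟩| = 6, so |H| is a multiple of lcm(6, 6) = 6 and divides |G| = 12.
Closing under the operation: H = {1, 3, 4, 9, 10, 12}, so |H| = 6.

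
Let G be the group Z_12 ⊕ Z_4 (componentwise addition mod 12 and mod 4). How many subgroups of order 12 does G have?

7

|G| = 48 and 12 | 48, so subgroups of order 12 are possible by Lagrange.
The subgroups of order 12 are: {(0,0), (0,1), (0,2), (0,3), (4,0), (4,1), (4,2), (4,3), (8,0), (8,1), (8,2), (8,3)}; {(0,0), (0,2), (2,0), (2,2), (4,0), (4,2), (6,0), (6,2), (8,0), (8,2), (10,0), (10,2)}; {(0,0), (0,2), (2,1), (2,3), (4,0), (4,2), (6,1), (6,3), (8,0), (8,2), (10,1), (10,3)}; {(0,0), (1,0), (2,0), (3,0), (4,0), (5,0), (6,0), (7,0), (8,0), (9,0), (10,0), (11,0)}; … (7 in all).
So G has 7 subgroups of order 12.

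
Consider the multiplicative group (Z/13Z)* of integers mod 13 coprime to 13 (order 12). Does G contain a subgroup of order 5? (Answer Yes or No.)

5 does not divide |G| = 12, so by Lagrange no subgroup of order 5 exists.

No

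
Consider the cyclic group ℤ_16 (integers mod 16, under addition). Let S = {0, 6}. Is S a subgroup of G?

6 ∈ S but its inverse 10 ∉ S, so S is not a subgroup.

No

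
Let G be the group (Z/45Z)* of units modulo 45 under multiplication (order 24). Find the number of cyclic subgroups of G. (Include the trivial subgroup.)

12

Group the elements of G by the cyclic subgroup they generate; each cyclic subgroup of order d accounts for φ(d) elements.
Cyclic subgroups by order — order 1: 1; order 2: 3; order 3: 1; order 4: 2; order 6: 3; order 12: 2.
Total: 12.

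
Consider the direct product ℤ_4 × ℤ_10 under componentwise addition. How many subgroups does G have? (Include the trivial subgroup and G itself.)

16

|G| = 40, so by Lagrange every subgroup order divides 40. Divisors: 1, 2, 4, 5, 8, 10, 20, 40.
Subgroups by order — order 1: 1; order 2: 3; order 4: 3; order 5: 1; order 8: 1; order 10: 3; order 20: 3; order 40: 1.
Total: 1 + 3 + 3 + 1 + 1 + 3 + 3 + 1 = 16.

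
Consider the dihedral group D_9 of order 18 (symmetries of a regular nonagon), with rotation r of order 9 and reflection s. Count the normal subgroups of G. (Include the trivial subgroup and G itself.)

4

G has 16 subgroups. Checking conjugation-invariance by order — order 1: 1/1 normal; order 2: 0/9 normal; order 3: 1/1 normal; order 6: 0/3 normal; order 9: 1/1 normal; order 18: 1/1 normal.
Total normal subgroups: 4.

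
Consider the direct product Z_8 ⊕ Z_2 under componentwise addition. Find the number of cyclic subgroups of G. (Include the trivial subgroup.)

8

Group the elements of G by the cyclic subgroup they generate; each cyclic subgroup of order d accounts for φ(d) elements.
Cyclic subgroups by order — order 1: 1; order 2: 3; order 4: 2; order 8: 2.
Total: 8.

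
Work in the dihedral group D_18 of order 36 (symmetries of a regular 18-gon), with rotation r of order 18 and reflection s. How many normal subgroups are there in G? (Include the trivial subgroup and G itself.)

9

G has 45 subgroups. Checking conjugation-invariance by order — order 1: 1/1 normal; order 2: 1/19 normal; order 3: 1/1 normal; order 4: 0/9 normal; order 6: 1/7 normal; order 9: 1/1 normal; order 12: 0/3 normal; order 18: 3/3 normal; order 36: 1/1 normal.
Total normal subgroups: 9.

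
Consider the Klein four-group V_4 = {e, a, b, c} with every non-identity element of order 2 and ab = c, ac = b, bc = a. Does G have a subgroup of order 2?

Yes

2 | 4. A subgroup of order 2 is {e, a}.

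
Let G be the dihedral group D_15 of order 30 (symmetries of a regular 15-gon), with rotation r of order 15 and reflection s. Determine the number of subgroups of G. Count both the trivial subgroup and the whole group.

28

|G| = 30, so by Lagrange every subgroup order divides 30. Divisors: 1, 2, 3, 5, 6, 10, 15, 30.
Subgroups by order — order 1: 1; order 2: 15; order 3: 1; order 5: 1; order 6: 5; order 10: 3; order 15: 1; order 30: 1.
Total: 1 + 15 + 1 + 1 + 5 + 3 + 1 + 1 = 28.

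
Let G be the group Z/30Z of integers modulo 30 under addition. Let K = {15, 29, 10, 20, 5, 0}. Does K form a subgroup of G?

No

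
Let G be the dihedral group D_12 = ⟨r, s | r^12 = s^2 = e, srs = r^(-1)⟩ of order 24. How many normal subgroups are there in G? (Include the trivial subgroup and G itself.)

G has 34 subgroups. Checking conjugation-invariance by order — order 1: 1/1 normal; order 2: 1/13 normal; order 3: 1/1 normal; order 4: 1/7 normal; order 6: 1/5 normal; order 8: 0/3 normal; order 12: 3/3 normal; order 24: 1/1 normal.
Total normal subgroups: 9.

9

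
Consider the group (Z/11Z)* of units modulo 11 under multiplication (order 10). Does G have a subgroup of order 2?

2 | 10. A subgroup of order 2 is {1, 10}.

Yes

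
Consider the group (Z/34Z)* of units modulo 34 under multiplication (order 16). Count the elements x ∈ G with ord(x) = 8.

4

The elements of order 8 are: 9, 15, 19, 25.
That's 4.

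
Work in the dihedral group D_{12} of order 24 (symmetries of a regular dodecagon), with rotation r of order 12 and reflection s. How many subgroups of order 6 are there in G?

5

|G| = 24 and 6 | 24, so subgroups of order 6 are possible by Lagrange.
The subgroups of order 6 are: {e, r^2, r^4, r^6, r^8, r^10}; {e, r^4, r^8, r^2s, r^6s, r^10s}; {e, r^4, r^8, r^3s, r^7s, r^11s}; {e, r^4, r^8, s, r^4s, r^8s}; … (5 in all).
So G has 5 subgroups of order 6.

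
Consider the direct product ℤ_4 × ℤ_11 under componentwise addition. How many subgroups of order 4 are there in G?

1

|G| = 44 and 4 | 44, so subgroups of order 4 are possible by Lagrange.
The subgroups of order 4 are: {(0,0), (1,0), (2,0), (3,0)}.
So G has 1 subgroup of order 4.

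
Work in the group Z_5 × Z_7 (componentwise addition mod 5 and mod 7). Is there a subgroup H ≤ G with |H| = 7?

Yes

7 | 35. A subgroup of order 7 is {(0,0), (0,1), (0,2), (0,3), (0,4), (0,5), (0,6)}.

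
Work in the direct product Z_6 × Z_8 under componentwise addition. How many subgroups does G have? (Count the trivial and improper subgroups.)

|G| = 48, so by Lagrange every subgroup order divides 48. Divisors: 1, 2, 3, 4, 6, 8, 12, 16, 24, 48.
Subgroups by order — order 1: 1; order 2: 3; order 3: 1; order 4: 3; order 6: 3; order 8: 3; order 12: 3; order 16: 1; order 24: 3; order 48: 1.
Total: 1 + 3 + 1 + 3 + 3 + 3 + 3 + 1 + 3 + 1 = 22.

22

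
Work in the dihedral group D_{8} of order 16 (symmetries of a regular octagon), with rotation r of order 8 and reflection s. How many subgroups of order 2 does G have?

9

|G| = 16 and 2 | 16, so subgroups of order 2 are possible by Lagrange.
The subgroups of order 2 are: {e, r^2s}; {e, r^3s}; {e, r^4}; {e, r^4s}; … (9 in all).
So G has 9 subgroups of order 2.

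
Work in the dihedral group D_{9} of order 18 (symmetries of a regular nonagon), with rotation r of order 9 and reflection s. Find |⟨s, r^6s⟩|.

6

|⟨s⟩| = 2 and |⟨r^6s⟩| = 2, so |H| is a multiple of lcm(2, 2) = 2 and divides |G| = 18.
Closing under the operation: H = {e, r^3, r^6, s, r^3s, r^6s}, so |H| = 6.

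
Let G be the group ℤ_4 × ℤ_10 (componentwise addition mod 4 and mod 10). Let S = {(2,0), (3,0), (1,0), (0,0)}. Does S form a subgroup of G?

Yes

|S| = 4 divides |G| = 40, consistent with Lagrange.
S contains the identity, every element's inverse is in S, and S is closed under +: it is a subgroup.
In fact S = ⟨(1,0)⟩.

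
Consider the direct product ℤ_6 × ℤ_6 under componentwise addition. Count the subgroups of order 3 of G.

|G| = 36 and 3 | 36, so subgroups of order 3 are possible by Lagrange.
The subgroups of order 3 are: {(0,0), (0,2), (0,4)}; {(0,0), (2,0), (4,0)}; {(0,0), (2,2), (4,4)}; {(0,0), (2,4), (4,2)}.
So G has 4 subgroups of order 3.

4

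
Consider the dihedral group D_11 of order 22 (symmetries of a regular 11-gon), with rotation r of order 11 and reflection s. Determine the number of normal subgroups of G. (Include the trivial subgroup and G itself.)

G has 14 subgroups. Checking conjugation-invariance by order — order 1: 1/1 normal; order 2: 0/11 normal; order 11: 1/1 normal; order 22: 1/1 normal.
Total normal subgroups: 3.

3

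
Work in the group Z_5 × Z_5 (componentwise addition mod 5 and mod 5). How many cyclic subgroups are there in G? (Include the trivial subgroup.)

7

Each element a generates a cyclic subgroup ⟨a⟩; distinct elements may generate the same one (a cyclic group of order d has φ(d) generators).
Cyclic subgroups by order — order 1: 1; order 5: 6.
Total: 7.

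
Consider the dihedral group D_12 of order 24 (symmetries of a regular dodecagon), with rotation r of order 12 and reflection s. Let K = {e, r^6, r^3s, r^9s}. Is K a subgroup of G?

Yes

|K| = 4 divides |G| = 24, consistent with Lagrange.
K contains the identity, every element's inverse is in K, and K is closed under ·: it is a subgroup.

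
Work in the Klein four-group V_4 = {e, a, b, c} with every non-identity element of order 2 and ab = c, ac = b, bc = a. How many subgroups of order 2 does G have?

|G| = 4 and 2 | 4, so subgroups of order 2 are possible by Lagrange.
The subgroups of order 2 are: {e, a}; {e, b}; {e, c}.
So G has 3 subgroups of order 2.

3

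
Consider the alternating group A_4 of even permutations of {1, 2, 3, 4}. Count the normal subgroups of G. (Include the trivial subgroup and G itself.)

3

G has 10 subgroups. Checking conjugation-invariance by order — order 1: 1/1 normal; order 2: 0/3 normal; order 3: 0/4 normal; order 4: 1/1 normal; order 12: 1/1 normal.
Total normal subgroups: 3.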